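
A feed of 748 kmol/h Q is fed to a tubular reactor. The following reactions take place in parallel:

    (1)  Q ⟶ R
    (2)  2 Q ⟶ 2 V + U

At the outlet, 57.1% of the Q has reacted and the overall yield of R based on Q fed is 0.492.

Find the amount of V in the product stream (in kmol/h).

59.1 kmol/h

Yield of R: 1ξ₁ / 748 = 0.492 → ξ₁ = 368 kmol/h.
Conversion of Q: 1ξ₁ + 2ξ₂ = 0.571 × 748 = 427.1 → ξ₂ = 29.55 kmol/h.
Outlet amounts (n = n₀ + Σ ν·ξ):
  Q: 748 − 1(368) − 2(29.55) = 320.9
  R: 0 + 1(368) = 368
  V: 0 + 2(29.55) = 59.09
  U: 0 + 1(29.55) = 29.55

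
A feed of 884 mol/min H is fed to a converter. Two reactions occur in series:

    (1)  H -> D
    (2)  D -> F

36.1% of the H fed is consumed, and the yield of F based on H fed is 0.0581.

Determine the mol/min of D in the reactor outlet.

268 mol/min

Conversion of H: H consumed = 1ξ₁ = 0.361 × 884 → ξ₁ = 319.1 mol/min.
Yield of F: 1ξ₂ / 884 = 0.0581 → ξ₂ = 51.36 mol/min.
Outlet amounts (n = n₀ + Σ ν·ξ):
  H: 884 − 1(319.1) = 564.9
  D: 0 + 1(319.1) − 1(51.36) = 267.8
  F: 0 + 1(51.36) = 51.36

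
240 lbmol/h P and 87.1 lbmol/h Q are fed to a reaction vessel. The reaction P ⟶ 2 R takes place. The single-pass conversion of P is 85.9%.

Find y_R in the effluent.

P reacted = 0.859 × 240 = 206.2 lbmol/h; ν_P = −1, so ξ = 206.2/1 = 206.2 lbmol/h.
Outlet amounts (n = n₀ + ν ξ):
  P: 240 − 1(206.2) = 33.84
  R: 0 + 2(206.2) = 412.3
  Q: 87.1 (inert)
Total out = 533.3 lbmol/h; y_R = 412.3 / 533.3 = 0.7732.

0.773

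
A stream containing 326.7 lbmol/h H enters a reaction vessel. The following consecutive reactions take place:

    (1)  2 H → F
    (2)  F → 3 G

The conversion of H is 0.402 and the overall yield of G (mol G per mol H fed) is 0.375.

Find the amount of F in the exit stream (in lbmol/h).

Conversion of H: H consumed = 2ξ₁ = 0.402 × 326.7 → ξ₁ = 65.67 lbmol/h.
Yield of G: 3ξ₂ / 326.7 = 0.375 → ξ₂ = 40.84 lbmol/h.
Outlet amounts (n = n₀ + Σ ν·ξ):
  H: 326.7 − 2(65.67) = 195.4
  F: 0 + 1(65.67) − 1(40.84) = 24.83
  G: 0 + 3(40.84) = 122.5

24.8 lbmol/h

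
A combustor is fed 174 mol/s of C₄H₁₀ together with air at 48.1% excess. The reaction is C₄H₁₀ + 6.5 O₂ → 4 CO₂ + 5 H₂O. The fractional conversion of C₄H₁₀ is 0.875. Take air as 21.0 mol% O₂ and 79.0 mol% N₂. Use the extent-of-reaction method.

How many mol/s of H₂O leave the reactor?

761 mol/s

Stoichiometric O₂ = 6.5 × 174 = 1131 mol/s; O₂ fed = 1131 × 1.481 = 1675 mol/s.
N₂ fed = 1675 × 79/21 = 6301 mol/s.
Fuel reacted = 0.875 × 174 → ξ = 152.2 mol/s.
Outlet (n = n₀ + ν ξ):
  C₄H₁₀: 174 − 1(152.2) = 21.75
  O₂: 1675 − 6.5(152.2) = 685.4
  N₂: 6301 (inert)
  CO₂: 0 + 4(152.2) = 609
  H₂O: 0 + 5(152.2) = 761.2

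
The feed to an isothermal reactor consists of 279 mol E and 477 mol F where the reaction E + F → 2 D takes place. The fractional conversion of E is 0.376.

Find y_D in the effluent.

0.278

E reacted = 0.376 × 279 = 104.9 mol; ν_E = −1, so ξ = 104.9/1 = 104.9 mol.
Outlet amounts (n = n₀ + ν ξ):
  E: 279 − 1(104.9) = 174.1
  F: 477 − 1(104.9) = 372.1
  D: 0 + 2(104.9) = 209.8
Total out = 756 mol; y_D = 209.8 / 756 = 0.2775.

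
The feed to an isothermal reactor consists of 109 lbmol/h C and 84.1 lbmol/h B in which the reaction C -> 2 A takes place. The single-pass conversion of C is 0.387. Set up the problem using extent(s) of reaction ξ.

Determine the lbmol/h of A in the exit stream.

C reacted = 0.387 × 109 = 42.18 lbmol/h; ν_C = −1, so ξ = 42.18/1 = 42.18 lbmol/h.
Outlet amounts (n = n₀ + ν ξ):
  C: 109 − 1(42.18) = 66.82
  A: 0 + 2(42.18) = 84.37
  B: 84.1 (inert)

84.4 lbmol/h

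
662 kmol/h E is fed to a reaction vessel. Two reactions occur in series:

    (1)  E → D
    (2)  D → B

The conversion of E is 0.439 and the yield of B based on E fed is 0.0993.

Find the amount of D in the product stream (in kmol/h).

Conversion of E: E consumed = 1ξ₁ = 0.439 × 662 → ξ₁ = 290.6 kmol/h.
Yield of B: 1ξ₂ / 662 = 0.0993 → ξ₂ = 65.74 kmol/h.
Outlet amounts (n = n₀ + Σ ν·ξ):
  E: 662 − 1(290.6) = 371.4
  D: 0 + 1(290.6) − 1(65.74) = 224.9
  B: 0 + 1(65.74) = 65.74

225 kmol/h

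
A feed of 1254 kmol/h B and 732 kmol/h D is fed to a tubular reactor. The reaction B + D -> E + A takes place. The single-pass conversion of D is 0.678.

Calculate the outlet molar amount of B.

758 kmol/h

D reacted = 0.678 × 732 = 496.3 kmol/h; ν_D = −1, so ξ = 496.3/1 = 496.3 kmol/h.
Outlet amounts (n = n₀ + ν ξ):
  B: 1254 − 1(496.3) = 757.7
  D: 732 − 1(496.3) = 235.7
  E: 0 + 1(496.3) = 496.3
  A: 0 + 1(496.3) = 496.3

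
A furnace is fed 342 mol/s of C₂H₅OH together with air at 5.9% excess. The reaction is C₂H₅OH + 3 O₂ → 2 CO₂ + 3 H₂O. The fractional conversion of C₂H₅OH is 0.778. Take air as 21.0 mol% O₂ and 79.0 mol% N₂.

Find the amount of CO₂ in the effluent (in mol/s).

Stoichiometric O₂ = 3 × 342 = 1026 mol/s; O₂ fed = 1026 × 1.059 = 1087 mol/s.
N₂ fed = 1087 × 79/21 = 4087 mol/s.
Fuel reacted = 0.778 × 342 → ξ = 266.1 mol/s.
Outlet (n = n₀ + ν ξ):
  C₂H₅OH: 342 − 1(266.1) = 75.92
  O₂: 1087 − 3(266.1) = 288.3
  N₂: 4087 (inert)
  CO₂: 0 + 2(266.1) = 532.2
  H₂O: 0 + 3(266.1) = 798.2

532 mol/s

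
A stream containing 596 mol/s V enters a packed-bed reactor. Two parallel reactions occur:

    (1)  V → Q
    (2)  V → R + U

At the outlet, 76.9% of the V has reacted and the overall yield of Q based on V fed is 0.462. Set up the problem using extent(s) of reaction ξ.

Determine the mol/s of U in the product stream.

Yield of Q: 1ξ₁ / 596 = 0.462 → ξ₁ = 275.4 mol/s.
Conversion of V: 1ξ₁ + 1ξ₂ = 0.769 × 596 = 458.3 → ξ₂ = 183 mol/s.
Outlet amounts (n = n₀ + Σ ν·ξ):
  V: 596 − 1(275.4) − 1(183) = 137.7
  Q: 0 + 1(275.4) = 275.4
  R: 0 + 1(183) = 183
  U: 0 + 1(183) = 183

183 mol/s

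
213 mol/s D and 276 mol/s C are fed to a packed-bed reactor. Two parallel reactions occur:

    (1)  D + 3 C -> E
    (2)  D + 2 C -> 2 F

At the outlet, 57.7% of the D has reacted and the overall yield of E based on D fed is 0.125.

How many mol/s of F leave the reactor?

193 mol/s

Yield of E: 1ξ₁ / 213 = 0.125 → ξ₁ = 26.62 mol/s.
Conversion of D: 1ξ₁ + 1ξ₂ = 0.577 × 213 = 122.9 → ξ₂ = 96.28 mol/s.
Outlet amounts (n = n₀ + Σ ν·ξ):
  D: 213 − 1(26.62) − 1(96.28) = 90.1
  C: 276 − 3(26.62) − 2(96.28) = 3.573
  E: 0 + 1(26.62) = 26.62
  F: 0 + 2(96.28) = 192.6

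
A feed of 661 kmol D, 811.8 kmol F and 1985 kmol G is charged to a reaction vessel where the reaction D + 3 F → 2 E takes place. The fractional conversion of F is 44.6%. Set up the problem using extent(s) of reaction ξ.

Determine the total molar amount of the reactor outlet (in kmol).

F reacted = 0.446 × 811.8 = 362.1 kmol; ν_F = −3, so ξ = 362.1/3 = 120.7 kmol.
Outlet amounts (n = n₀ + ν ξ):
  D: 661 − 1(120.7) = 540.3
  F: 811.8 − 3(120.7) = 449.7
  E: 0 + 2(120.7) = 241.4
  G: 1985 (inert)
Total out = 540.3 + 449.7 + 241.4 + 1985 = 3216 kmol.

3220 kmol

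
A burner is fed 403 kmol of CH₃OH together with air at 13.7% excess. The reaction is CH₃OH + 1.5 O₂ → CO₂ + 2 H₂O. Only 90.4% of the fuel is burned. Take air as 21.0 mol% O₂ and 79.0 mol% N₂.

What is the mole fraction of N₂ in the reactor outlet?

0.67

Stoichiometric O₂ = 1.5 × 403 = 604.5 kmol; O₂ fed = 604.5 × 1.137 = 687.3 kmol.
N₂ fed = 687.3 × 79/21 = 2586 kmol.
Fuel reacted = 0.904 × 403 → ξ = 364.3 kmol.
Outlet (n = n₀ + ν ξ):
  CH₃OH: 403 − 1(364.3) = 38.69
  O₂: 687.3 − 1.5(364.3) = 140.8
  N₂: 2586 (inert)
  CO₂: 0 + 1(364.3) = 364.3
  H₂O: 0 + 2(364.3) = 728.6
Total out = 3858 kmol; y_N₂ = 2586 / 3858 = 0.6702.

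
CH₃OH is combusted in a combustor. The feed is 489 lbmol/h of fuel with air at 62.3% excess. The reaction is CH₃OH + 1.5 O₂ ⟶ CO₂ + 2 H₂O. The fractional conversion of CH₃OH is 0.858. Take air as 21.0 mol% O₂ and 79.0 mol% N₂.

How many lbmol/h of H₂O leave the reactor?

Stoichiometric O₂ = 1.5 × 489 = 733.5 lbmol/h; O₂ fed = 733.5 × 1.623 = 1190 lbmol/h.
N₂ fed = 1190 × 79/21 = 4478 lbmol/h.
Fuel reacted = 0.858 × 489 → ξ = 419.6 lbmol/h.
Outlet (n = n₀ + ν ξ):
  CH₃OH: 489 − 1(419.6) = 69.44
  O₂: 1190 − 1.5(419.6) = 561.1
  N₂: 4478 (inert)
  CO₂: 0 + 1(419.6) = 419.6
  H₂O: 0 + 2(419.6) = 839.1

839 lbmol/h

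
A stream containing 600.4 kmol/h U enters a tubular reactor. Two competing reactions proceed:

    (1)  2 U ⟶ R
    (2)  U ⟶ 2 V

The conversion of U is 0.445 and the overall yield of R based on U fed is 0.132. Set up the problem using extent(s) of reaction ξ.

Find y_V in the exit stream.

Yield of R: 1ξ₁ / 600.4 = 0.132 → ξ₁ = 79.25 kmol/h.
Conversion of U: 2ξ₁ + 1ξ₂ = 0.445 × 600.4 = 267.2 → ξ₂ = 108.7 kmol/h.
Outlet amounts (n = n₀ + Σ ν·ξ):
  U: 600.4 − 2(79.25) − 1(108.7) = 333.2
  R: 0 + 1(79.25) = 79.25
  V: 0 + 2(108.7) = 217.3
Total out = 629.8 kmol/h; y_V = 217.3 / 629.8 = 0.3451.

0.345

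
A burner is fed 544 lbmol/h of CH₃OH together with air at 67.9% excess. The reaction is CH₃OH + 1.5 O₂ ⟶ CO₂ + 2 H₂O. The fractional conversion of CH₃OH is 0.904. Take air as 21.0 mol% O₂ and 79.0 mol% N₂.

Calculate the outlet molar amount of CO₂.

Stoichiometric O₂ = 1.5 × 544 = 816 lbmol/h; O₂ fed = 816 × 1.679 = 1370 lbmol/h.
N₂ fed = 1370 × 79/21 = 5154 lbmol/h.
Fuel reacted = 0.904 × 544 → ξ = 491.8 lbmol/h.
Outlet (n = n₀ + ν ξ):
  CH₃OH: 544 − 1(491.8) = 52.22
  O₂: 1370 − 1.5(491.8) = 632.4
  N₂: 5154 (inert)
  CO₂: 0 + 1(491.8) = 491.8
  H₂O: 0 + 2(491.8) = 983.6

492 lbmol/h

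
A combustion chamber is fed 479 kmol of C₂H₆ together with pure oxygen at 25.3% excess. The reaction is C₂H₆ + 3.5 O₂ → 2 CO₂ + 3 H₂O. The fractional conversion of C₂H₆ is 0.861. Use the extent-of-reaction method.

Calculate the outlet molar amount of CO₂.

825 kmol

Stoichiometric O₂ = 3.5 × 479 = 1676 kmol; O₂ fed = 1676 × 1.253 = 2101 kmol.
Fuel reacted = 0.861 × 479 → ξ = 412.4 kmol.
Outlet (n = n₀ + ν ξ):
  C₂H₆: 479 − 1(412.4) = 66.58
  O₂: 2101 − 3.5(412.4) = 657.2
  CO₂: 0 + 2(412.4) = 824.8
  H₂O: 0 + 3(412.4) = 1237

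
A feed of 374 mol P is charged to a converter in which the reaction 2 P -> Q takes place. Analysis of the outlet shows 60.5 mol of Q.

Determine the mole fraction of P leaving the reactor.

For Q: n = n₀ + 1ξ → 60.5 = 0 + 1ξ, giving ξ = 60.5 mol.
Outlet amounts (n = n₀ + ν ξ):
  P: 374 − 2(60.5) = 253
  Q: 0 + 1(60.5) = 60.5
Total out = 313.5 mol; y_P = 253 / 313.5 = 0.807.

0.807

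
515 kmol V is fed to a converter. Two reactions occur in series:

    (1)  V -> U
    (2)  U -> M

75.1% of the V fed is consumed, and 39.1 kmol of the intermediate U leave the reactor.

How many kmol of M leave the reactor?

Conversion of V: V consumed = 1ξ₁ = 0.751 × 515 → ξ₁ = 386.8 kmol.
U balance: n_U = 0 + 1ξ₁ − 1ξ₂ = 39.1 → ξ₂ = (1·386.8 − 39.1)/1 = 347.7 kmol.
Outlet amounts (n = n₀ + Σ ν·ξ):
  V: 515 − 1(386.8) = 128.2
  U: 0 + 1(386.8) − 1(347.7) = 39.1
  M: 0 + 1(347.7) = 347.7

348 kmol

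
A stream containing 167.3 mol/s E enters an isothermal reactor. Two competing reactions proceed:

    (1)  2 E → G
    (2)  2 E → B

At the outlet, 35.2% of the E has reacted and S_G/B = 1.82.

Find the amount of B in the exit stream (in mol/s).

Conversion of E: E consumed = 0.352 × 167.3 = 58.89 mol/s = 2ξ₁ + 2ξ₂.
Selectivity: 1ξ₁ / (1ξ₂) = 1.82 → ξ₁ = 1.82 ξ₂.
Substitute: (2·1.82 + 2) ξ₂ = 58.89 → ξ₂ = 10.44 mol/s, ξ₁ = 19 mol/s.
Outlet amounts (n = n₀ + Σ ν·ξ):
  E: 167.3 − 2(19) − 2(10.44) = 108.4
  G: 0 + 1(19) = 19
  B: 0 + 1(10.44) = 10.44

10.4 mol/s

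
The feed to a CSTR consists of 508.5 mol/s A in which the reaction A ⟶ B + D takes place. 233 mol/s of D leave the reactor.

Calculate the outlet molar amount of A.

For D: n = n₀ + 1ξ → 233 = 0 + 1ξ, giving ξ = 233 mol/s.
Outlet amounts (n = n₀ + ν ξ):
  A: 508.5 − 1(233) = 275.5
  B: 0 + 1(233) = 233
  D: 0 + 1(233) = 233

276 mol/s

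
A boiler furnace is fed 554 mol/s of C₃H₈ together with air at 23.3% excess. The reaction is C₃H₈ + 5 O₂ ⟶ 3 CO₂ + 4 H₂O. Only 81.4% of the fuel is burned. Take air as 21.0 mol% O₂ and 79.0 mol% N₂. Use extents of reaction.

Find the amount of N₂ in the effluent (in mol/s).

Stoichiometric O₂ = 5 × 554 = 2770 mol/s; O₂ fed = 2770 × 1.233 = 3415 mol/s.
N₂ fed = 3415 × 79/21 = 12850 mol/s.
Fuel reacted = 0.814 × 554 → ξ = 451 mol/s.
Outlet (n = n₀ + ν ξ):
  C₃H₈: 554 − 1(451) = 103
  O₂: 3415 − 5(451) = 1161
  N₂: 12850 (inert)
  CO₂: 0 + 3(451) = 1353
  H₂O: 0 + 4(451) = 1804

12800 mol/s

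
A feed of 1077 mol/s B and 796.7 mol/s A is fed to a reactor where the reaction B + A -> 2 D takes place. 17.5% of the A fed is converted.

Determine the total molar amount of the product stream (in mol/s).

A reacted = 0.175 × 796.7 = 139.4 mol/s; ν_A = −1, so ξ = 139.4/1 = 139.4 mol/s.
Outlet amounts (n = n₀ + ν ξ):
  B: 1077 − 1(139.4) = 937.6
  A: 796.7 − 1(139.4) = 657.3
  D: 0 + 2(139.4) = 278.8
Total out = 937.6 + 657.3 + 278.8 = 1874 mol/s.

1870 mol/s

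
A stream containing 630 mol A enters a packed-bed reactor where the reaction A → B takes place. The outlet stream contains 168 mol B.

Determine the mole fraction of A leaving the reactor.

0.733

For B: n = n₀ + 1ξ → 168 = 0 + 1ξ, giving ξ = 168 mol.
Outlet amounts (n = n₀ + ν ξ):
  A: 630 − 1(168) = 462
  B: 0 + 1(168) = 168
Total out = 630 mol; y_A = 462 / 630 = 0.7333.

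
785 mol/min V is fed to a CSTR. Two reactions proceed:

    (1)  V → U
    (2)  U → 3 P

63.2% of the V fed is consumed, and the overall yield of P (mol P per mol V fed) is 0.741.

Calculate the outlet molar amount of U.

302 mol/min

Conversion of V: V consumed = 1ξ₁ = 0.632 × 785 → ξ₁ = 496.1 mol/min.
Yield of P: 3ξ₂ / 785 = 0.741 → ξ₂ = 193.9 mol/min.
Outlet amounts (n = n₀ + Σ ν·ξ):
  V: 785 − 1(496.1) = 288.9
  U: 0 + 1(496.1) − 1(193.9) = 302.2
  P: 0 + 3(193.9) = 581.7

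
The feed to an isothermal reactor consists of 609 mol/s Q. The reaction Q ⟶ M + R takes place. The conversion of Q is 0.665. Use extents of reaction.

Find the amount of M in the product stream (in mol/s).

405 mol/s

Q reacted = 0.665 × 609 = 405 mol/s; ν_Q = −1, so ξ = 405/1 = 405 mol/s.
Outlet amounts (n = n₀ + ν ξ):
  Q: 609 − 1(405) = 204
  M: 0 + 1(405) = 405
  R: 0 + 1(405) = 405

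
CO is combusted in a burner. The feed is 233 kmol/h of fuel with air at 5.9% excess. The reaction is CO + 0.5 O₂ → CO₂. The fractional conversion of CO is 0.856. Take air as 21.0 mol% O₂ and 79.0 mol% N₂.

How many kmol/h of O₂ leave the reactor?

Stoichiometric O₂ = 0.5 × 233 = 116.5 kmol/h; O₂ fed = 116.5 × 1.059 = 123.4 kmol/h.
N₂ fed = 123.4 × 79/21 = 464.1 kmol/h.
Fuel reacted = 0.856 × 233 → ξ = 199.4 kmol/h.
Outlet (n = n₀ + ν ξ):
  CO: 233 − 1(199.4) = 33.55
  O₂: 123.4 − 0.5(199.4) = 23.65
  N₂: 464.1 (inert)
  CO₂: 0 + 1(199.4) = 199.4

23.6 kmol/h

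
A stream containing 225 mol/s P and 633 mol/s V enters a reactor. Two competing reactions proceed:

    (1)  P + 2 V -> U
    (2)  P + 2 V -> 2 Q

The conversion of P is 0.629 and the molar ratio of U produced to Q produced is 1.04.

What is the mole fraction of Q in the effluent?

Conversion of P: P consumed = 0.629 × 225 = 141.5 mol/s = 1ξ₁ + 1ξ₂.
Selectivity: 1ξ₁ / (2ξ₂) = 1.04 → ξ₁ = 2.08 ξ₂.
Substitute: (1·2.08 + 1) ξ₂ = 141.5 → ξ₂ = 45.95 mol/s, ξ₁ = 95.58 mol/s.
Outlet amounts (n = n₀ + Σ ν·ξ):
  P: 225 − 1(95.58) − 1(45.95) = 83.47
  V: 633 − 2(95.58) − 2(45.95) = 349.9
  U: 0 + 1(95.58) = 95.58
  Q: 0 + 2(45.95) = 91.9
Total out = 620.9 mol/s; y_Q = 91.9 / 620.9 = 0.148.

0.148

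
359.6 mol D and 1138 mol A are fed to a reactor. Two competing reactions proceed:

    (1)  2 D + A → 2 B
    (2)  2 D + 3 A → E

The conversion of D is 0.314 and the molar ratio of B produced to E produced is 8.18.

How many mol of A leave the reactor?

Conversion of D: D consumed = 0.314 × 359.6 = 112.9 mol = 2ξ₁ + 2ξ₂.
Selectivity: 2ξ₁ / (1ξ₂) = 8.18 → ξ₁ = 4.09 ξ₂.
Substitute: (2·4.09 + 2) ξ₂ = 112.9 → ξ₂ = 11.09 mol, ξ₁ = 45.37 mol.
Outlet amounts (n = n₀ + Σ ν·ξ):
  D: 359.6 − 2(45.37) − 2(11.09) = 246.7
  A: 1138 − 1(45.37) − 3(11.09) = 1059
  B: 0 + 2(45.37) = 90.73
  E: 0 + 1(11.09) = 11.09

1060 mol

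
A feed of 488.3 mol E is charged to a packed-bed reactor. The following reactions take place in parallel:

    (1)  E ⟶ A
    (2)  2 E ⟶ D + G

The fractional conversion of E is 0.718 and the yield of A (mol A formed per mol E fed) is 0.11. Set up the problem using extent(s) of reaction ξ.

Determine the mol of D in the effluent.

Yield of A: 1ξ₁ / 488.3 = 0.11 → ξ₁ = 53.71 mol.
Conversion of E: 1ξ₁ + 2ξ₂ = 0.718 × 488.3 = 350.6 → ξ₂ = 148.4 mol.
Outlet amounts (n = n₀ + Σ ν·ξ):
  E: 488.3 − 1(53.71) − 2(148.4) = 137.7
  A: 0 + 1(53.71) = 53.71
  D: 0 + 1(148.4) = 148.4
  G: 0 + 1(148.4) = 148.4

148 mol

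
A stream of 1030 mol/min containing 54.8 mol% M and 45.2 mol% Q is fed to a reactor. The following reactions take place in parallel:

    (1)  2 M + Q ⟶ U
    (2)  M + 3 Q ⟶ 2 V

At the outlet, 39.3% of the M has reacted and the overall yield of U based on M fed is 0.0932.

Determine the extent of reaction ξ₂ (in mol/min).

ξ₂ = 117 mol/min

Yield of U: 1ξ₁ / 564.4 = 0.0932 → ξ₁ = 52.61 mol/min.
Conversion of M: 2ξ₁ + 1ξ₂ = 0.393 × 564.4 = 221.8 → ξ₂ = 116.6 mol/min.
Outlet amounts (n = n₀ + Σ ν·ξ):
  M: 564.4 − 2(52.61) − 1(116.6) = 342.6
  Q: 465.6 − 1(52.61) − 3(116.6) = 63.11
  U: 0 + 1(52.61) = 52.61
  V: 0 + 2(116.6) = 233.2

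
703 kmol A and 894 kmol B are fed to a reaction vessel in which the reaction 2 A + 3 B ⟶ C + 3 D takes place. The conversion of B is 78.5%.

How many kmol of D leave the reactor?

B reacted = 0.785 × 894 = 701.8 kmol; ν_B = −3, so ξ = 701.8/3 = 233.9 kmol.
Outlet amounts (n = n₀ + ν ξ):
  A: 703 − 2(233.9) = 235.1
  B: 894 − 3(233.9) = 192.2
  C: 0 + 1(233.9) = 233.9
  D: 0 + 3(233.9) = 701.8

702 kmol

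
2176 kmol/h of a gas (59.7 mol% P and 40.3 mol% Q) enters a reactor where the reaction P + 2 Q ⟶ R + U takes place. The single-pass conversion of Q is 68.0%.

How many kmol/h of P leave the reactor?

1000 kmol/h

Q reacted = 0.68 × 876.9 = 596.3 kmol/h; ν_Q = −2, so ξ = 596.3/2 = 298.2 kmol/h.
Outlet amounts (n = n₀ + ν ξ):
  P: 1299 − 1(298.2) = 1001
  Q: 876.9 − 2(298.2) = 280.6
  R: 0 + 1(298.2) = 298.2
  U: 0 + 1(298.2) = 298.2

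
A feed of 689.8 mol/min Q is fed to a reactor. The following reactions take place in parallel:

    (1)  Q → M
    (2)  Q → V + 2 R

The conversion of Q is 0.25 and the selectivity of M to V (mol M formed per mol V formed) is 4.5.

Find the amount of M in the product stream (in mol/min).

Conversion of Q: Q consumed = 0.25 × 689.8 = 172.4 mol/min = 1ξ₁ + 1ξ₂.
Selectivity: 1ξ₁ / (1ξ₂) = 4.5 → ξ₁ = 4.5 ξ₂.
Substitute: (1·4.5 + 1) ξ₂ = 172.4 → ξ₂ = 31.35 mol/min, ξ₁ = 141.1 mol/min.
Outlet amounts (n = n₀ + Σ ν·ξ):
  Q: 689.8 − 1(141.1) − 1(31.35) = 517.3
  M: 0 + 1(141.1) = 141.1
  V: 0 + 1(31.35) = 31.35
  R: 0 + 2(31.35) = 62.71

141 mol/min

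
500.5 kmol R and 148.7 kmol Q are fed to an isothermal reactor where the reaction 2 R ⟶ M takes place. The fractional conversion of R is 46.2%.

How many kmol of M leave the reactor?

R reacted = 0.462 × 500.5 = 231.2 kmol; ν_R = −2, so ξ = 231.2/2 = 115.6 kmol.
Outlet amounts (n = n₀ + ν ξ):
  R: 500.5 − 2(115.6) = 269.3
  M: 0 + 1(115.6) = 115.6
  Q: 148.7 (inert)

116 kmol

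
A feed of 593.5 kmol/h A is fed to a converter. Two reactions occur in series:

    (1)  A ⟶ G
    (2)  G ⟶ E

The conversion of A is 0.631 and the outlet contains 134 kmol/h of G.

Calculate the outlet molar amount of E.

240 kmol/h

Conversion of A: A consumed = 1ξ₁ = 0.631 × 593.5 → ξ₁ = 374.5 kmol/h.
G balance: n_G = 0 + 1ξ₁ − 1ξ₂ = 134 → ξ₂ = (1·374.5 − 134)/1 = 240.5 kmol/h.
Outlet amounts (n = n₀ + Σ ν·ξ):
  A: 593.5 − 1(374.5) = 219
  G: 0 + 1(374.5) − 1(240.5) = 134
  E: 0 + 1(240.5) = 240.5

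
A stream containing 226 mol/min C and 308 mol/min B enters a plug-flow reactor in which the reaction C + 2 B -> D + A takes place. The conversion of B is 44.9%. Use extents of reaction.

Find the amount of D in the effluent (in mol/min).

B reacted = 0.449 × 308 = 138.3 mol/min; ν_B = −2, so ξ = 138.3/2 = 69.15 mol/min.
Outlet amounts (n = n₀ + ν ξ):
  C: 226 − 1(69.15) = 156.9
  B: 308 − 2(69.15) = 169.7
  D: 0 + 1(69.15) = 69.15
  A: 0 + 1(69.15) = 69.15

69.1 mol/min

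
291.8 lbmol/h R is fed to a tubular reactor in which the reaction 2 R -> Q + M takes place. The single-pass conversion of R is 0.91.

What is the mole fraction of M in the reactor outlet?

0.455

R reacted = 0.91 × 291.8 = 265.5 lbmol/h; ν_R = −2, so ξ = 265.5/2 = 132.8 lbmol/h.
Outlet amounts (n = n₀ + ν ξ):
  R: 291.8 − 2(132.8) = 26.26
  Q: 0 + 1(132.8) = 132.8
  M: 0 + 1(132.8) = 132.8
Total out = 291.8 lbmol/h; y_M = 132.8 / 291.8 = 0.455.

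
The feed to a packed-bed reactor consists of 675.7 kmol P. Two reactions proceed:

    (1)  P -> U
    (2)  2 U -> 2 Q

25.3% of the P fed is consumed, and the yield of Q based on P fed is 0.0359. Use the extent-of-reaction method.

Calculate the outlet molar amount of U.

147 kmol

Conversion of P: P consumed = 1ξ₁ = 0.253 × 675.7 → ξ₁ = 171 kmol.
Yield of Q: 2ξ₂ / 675.7 = 0.0359 → ξ₂ = 12.13 kmol.
Outlet amounts (n = n₀ + Σ ν·ξ):
  P: 675.7 − 1(171) = 504.7
  U: 0 + 1(171) − 2(12.13) = 146.7
  Q: 0 + 2(12.13) = 24.26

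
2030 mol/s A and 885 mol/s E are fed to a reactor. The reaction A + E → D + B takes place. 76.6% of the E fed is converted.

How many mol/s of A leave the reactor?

E reacted = 0.766 × 885 = 677.9 mol/s; ν_E = −1, so ξ = 677.9/1 = 677.9 mol/s.
Outlet amounts (n = n₀ + ν ξ):
  A: 2030 − 1(677.9) = 1352
  E: 885 − 1(677.9) = 207.1
  D: 0 + 1(677.9) = 677.9
  B: 0 + 1(677.9) = 677.9

1350 mol/s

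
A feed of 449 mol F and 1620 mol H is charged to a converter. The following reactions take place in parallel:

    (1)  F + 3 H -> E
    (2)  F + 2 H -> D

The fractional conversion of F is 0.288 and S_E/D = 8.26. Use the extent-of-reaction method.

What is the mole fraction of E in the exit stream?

0.0681

Conversion of F: F consumed = 0.288 × 449 = 129.3 mol = 1ξ₁ + 1ξ₂.
Selectivity: 1ξ₁ / (1ξ₂) = 8.26 → ξ₁ = 8.26 ξ₂.
Substitute: (1·8.26 + 1) ξ₂ = 129.3 → ξ₂ = 13.96 mol, ξ₁ = 115.3 mol.
Outlet amounts (n = n₀ + Σ ν·ξ):
  F: 449 − 1(115.3) − 1(13.96) = 319.7
  H: 1620 − 3(115.3) − 2(13.96) = 1246
  E: 0 + 1(115.3) = 115.3
  D: 0 + 1(13.96) = 13.96
Total out = 1695 mol; y_E = 115.3 / 1695 = 0.06805.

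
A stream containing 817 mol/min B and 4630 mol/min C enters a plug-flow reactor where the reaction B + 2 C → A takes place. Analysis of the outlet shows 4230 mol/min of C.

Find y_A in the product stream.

0.0396

For C: n = n₀ − 2ξ → 4230 = 4630 − 2ξ, giving ξ = 200 mol/min.
Outlet amounts (n = n₀ + ν ξ):
  B: 817 − 1(200) = 617
  C: 4630 − 2(200) = 4230
  A: 0 + 1(200) = 200
Total out = 5047 mol/min; y_A = 200 / 5047 = 0.03963.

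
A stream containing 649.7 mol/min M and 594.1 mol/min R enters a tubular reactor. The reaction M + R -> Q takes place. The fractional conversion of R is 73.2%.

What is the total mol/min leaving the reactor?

809 mol/min

R reacted = 0.732 × 594.1 = 434.9 mol/min; ν_R = −1, so ξ = 434.9/1 = 434.9 mol/min.
Outlet amounts (n = n₀ + ν ξ):
  M: 649.7 − 1(434.9) = 214.8
  R: 594.1 − 1(434.9) = 159.2
  Q: 0 + 1(434.9) = 434.9
Total out = 214.8 + 159.2 + 434.9 = 808.9 mol/min.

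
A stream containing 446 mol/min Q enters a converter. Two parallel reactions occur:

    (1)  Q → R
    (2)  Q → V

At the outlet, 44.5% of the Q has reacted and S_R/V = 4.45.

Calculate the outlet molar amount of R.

Conversion of Q: Q consumed = 0.445 × 446 = 198.5 mol/min = 1ξ₁ + 1ξ₂.
Selectivity: 1ξ₁ / (1ξ₂) = 4.45 → ξ₁ = 4.45 ξ₂.
Substitute: (1·4.45 + 1) ξ₂ = 198.5 → ξ₂ = 36.42 mol/min, ξ₁ = 162.1 mol/min.
Outlet amounts (n = n₀ + Σ ν·ξ):
  Q: 446 − 1(162.1) − 1(36.42) = 247.5
  R: 0 + 1(162.1) = 162.1
  V: 0 + 1(36.42) = 36.42

162 mol/min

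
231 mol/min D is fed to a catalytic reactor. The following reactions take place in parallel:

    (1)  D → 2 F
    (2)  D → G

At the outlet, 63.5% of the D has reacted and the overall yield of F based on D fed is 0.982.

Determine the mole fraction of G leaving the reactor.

Yield of F: 2ξ₁ / 231 = 0.982 → ξ₁ = 113.4 mol/min.
Conversion of D: 1ξ₁ + 1ξ₂ = 0.635 × 231 = 146.7 → ξ₂ = 33.26 mol/min.
Outlet amounts (n = n₀ + Σ ν·ξ):
  D: 231 − 1(113.4) − 1(33.26) = 84.31
  F: 0 + 2(113.4) = 226.8
  G: 0 + 1(33.26) = 33.26
Total out = 344.4 mol/min; y_G = 33.26 / 344.4 = 0.09658.

0.0966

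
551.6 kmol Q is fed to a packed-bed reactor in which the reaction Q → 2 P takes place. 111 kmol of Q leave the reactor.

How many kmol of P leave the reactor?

For Q: n = n₀ − 1ξ → 111 = 551.6 − 1ξ, giving ξ = 440.6 kmol.
Outlet amounts (n = n₀ + ν ξ):
  Q: 551.6 − 1(440.6) = 111
  P: 0 + 2(440.6) = 881.2

881 kmol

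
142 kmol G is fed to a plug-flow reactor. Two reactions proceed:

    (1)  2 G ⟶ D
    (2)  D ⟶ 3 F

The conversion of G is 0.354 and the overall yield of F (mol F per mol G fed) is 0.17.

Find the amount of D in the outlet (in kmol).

17.1 kmol

Conversion of G: G consumed = 2ξ₁ = 0.354 × 142 → ξ₁ = 25.13 kmol.
Yield of F: 3ξ₂ / 142 = 0.17 → ξ₂ = 8.047 kmol.
Outlet amounts (n = n₀ + Σ ν·ξ):
  G: 142 − 2(25.13) = 91.73
  D: 0 + 1(25.13) − 1(8.047) = 17.09
  F: 0 + 3(8.047) = 24.14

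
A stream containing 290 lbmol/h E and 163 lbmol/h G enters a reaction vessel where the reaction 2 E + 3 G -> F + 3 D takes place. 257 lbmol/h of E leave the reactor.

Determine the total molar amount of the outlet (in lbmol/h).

For E: n = n₀ − 2ξ → 257 = 290 − 2ξ, giving ξ = 16.5 lbmol/h.
Outlet amounts (n = n₀ + ν ξ):
  E: 290 − 2(16.5) = 257
  G: 163 − 3(16.5) = 113.5
  F: 0 + 1(16.5) = 16.5
  D: 0 + 3(16.5) = 49.5
Total out = 257 + 113.5 + 16.5 + 49.5 = 436.5 lbmol/h.

436 lbmol/h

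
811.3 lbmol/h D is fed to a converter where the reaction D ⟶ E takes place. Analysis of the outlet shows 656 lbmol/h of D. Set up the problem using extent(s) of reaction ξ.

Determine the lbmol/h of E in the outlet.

155 lbmol/h

For D: n = n₀ − 1ξ → 656 = 811.3 − 1ξ, giving ξ = 155.3 lbmol/h.
Outlet amounts (n = n₀ + ν ξ):
  D: 811.3 − 1(155.3) = 656
  E: 0 + 1(155.3) = 155.3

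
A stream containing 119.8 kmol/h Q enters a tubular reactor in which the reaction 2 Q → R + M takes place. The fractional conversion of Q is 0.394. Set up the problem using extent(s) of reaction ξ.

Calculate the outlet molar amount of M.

23.6 kmol/h

Q reacted = 0.394 × 119.8 = 47.2 kmol/h; ν_Q = −2, so ξ = 47.2/2 = 23.6 kmol/h.
Outlet amounts (n = n₀ + ν ξ):
  Q: 119.8 − 2(23.6) = 72.6
  R: 0 + 1(23.6) = 23.6
  M: 0 + 1(23.6) = 23.6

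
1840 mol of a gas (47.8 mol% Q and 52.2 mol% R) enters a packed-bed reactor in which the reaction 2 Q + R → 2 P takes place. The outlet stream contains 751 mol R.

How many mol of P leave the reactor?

419 mol

For R: n = n₀ − 1ξ → 751 = 960.5 − 1ξ, giving ξ = 209.5 mol.
Outlet amounts (n = n₀ + ν ξ):
  Q: 879.5 − 2(209.5) = 460.6
  R: 960.5 − 1(209.5) = 751
  P: 0 + 2(209.5) = 419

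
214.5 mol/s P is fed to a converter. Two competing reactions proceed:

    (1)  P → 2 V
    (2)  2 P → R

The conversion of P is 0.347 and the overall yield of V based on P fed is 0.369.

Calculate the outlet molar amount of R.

Yield of V: 2ξ₁ / 214.5 = 0.369 → ξ₁ = 39.58 mol/s.
Conversion of P: 1ξ₁ + 2ξ₂ = 0.347 × 214.5 = 74.43 → ξ₂ = 17.43 mol/s.
Outlet amounts (n = n₀ + Σ ν·ξ):
  P: 214.5 − 1(39.58) − 2(17.43) = 140.1
  V: 0 + 2(39.58) = 79.15
  R: 0 + 1(17.43) = 17.43

17.4 mol/s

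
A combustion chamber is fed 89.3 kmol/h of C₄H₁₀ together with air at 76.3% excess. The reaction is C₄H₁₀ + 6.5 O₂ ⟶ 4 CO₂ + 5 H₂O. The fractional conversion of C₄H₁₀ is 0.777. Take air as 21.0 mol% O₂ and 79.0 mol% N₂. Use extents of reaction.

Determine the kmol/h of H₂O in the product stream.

Stoichiometric O₂ = 6.5 × 89.3 = 580.4 kmol/h; O₂ fed = 580.4 × 1.763 = 1023 kmol/h.
N₂ fed = 1023 × 79/21 = 3850 kmol/h.
Fuel reacted = 0.777 × 89.3 → ξ = 69.39 kmol/h.
Outlet (n = n₀ + ν ξ):
  C₄H₁₀: 89.3 − 1(69.39) = 19.91
  O₂: 1023 − 6.5(69.39) = 572.3
  N₂: 3850 (inert)
  CO₂: 0 + 4(69.39) = 277.5
  H₂O: 0 + 5(69.39) = 346.9

347 kmol/h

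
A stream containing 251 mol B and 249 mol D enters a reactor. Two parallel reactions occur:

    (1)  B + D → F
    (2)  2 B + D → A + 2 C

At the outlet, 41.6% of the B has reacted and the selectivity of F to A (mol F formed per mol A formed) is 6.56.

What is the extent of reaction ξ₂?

Conversion of B: B consumed = 0.416 × 251 = 104.4 mol = 1ξ₁ + 2ξ₂.
Selectivity: 1ξ₁ / (1ξ₂) = 6.56 → ξ₁ = 6.56 ξ₂.
Substitute: (1·6.56 + 2) ξ₂ = 104.4 → ξ₂ = 12.2 mol, ξ₁ = 80.02 mol.
Outlet amounts (n = n₀ + Σ ν·ξ):
  B: 251 − 1(80.02) − 2(12.2) = 146.6
  D: 249 − 1(80.02) − 1(12.2) = 156.8
  F: 0 + 1(80.02) = 80.02
  A: 0 + 1(12.2) = 12.2
  C: 0 + 2(12.2) = 24.4

ξ₂ = 12.2 mol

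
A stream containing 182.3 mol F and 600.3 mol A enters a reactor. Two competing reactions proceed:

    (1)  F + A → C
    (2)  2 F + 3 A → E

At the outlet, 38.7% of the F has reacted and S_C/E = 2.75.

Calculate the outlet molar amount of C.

Conversion of F: F consumed = 0.387 × 182.3 = 70.55 mol = 1ξ₁ + 2ξ₂.
Selectivity: 1ξ₁ / (1ξ₂) = 2.75 → ξ₁ = 2.75 ξ₂.
Substitute: (1·2.75 + 2) ξ₂ = 70.55 → ξ₂ = 14.85 mol, ξ₁ = 40.84 mol.
Outlet amounts (n = n₀ + Σ ν·ξ):
  F: 182.3 − 1(40.84) − 2(14.85) = 111.7
  A: 600.3 − 1(40.84) − 3(14.85) = 514.9
  C: 0 + 1(40.84) = 40.84
  E: 0 + 1(14.85) = 14.85

40.8 mol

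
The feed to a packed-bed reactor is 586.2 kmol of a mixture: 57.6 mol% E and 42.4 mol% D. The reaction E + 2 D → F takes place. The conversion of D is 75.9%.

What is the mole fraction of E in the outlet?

0.612

D reacted = 0.759 × 248.5 = 188.6 kmol; ν_D = −2, so ξ = 188.6/2 = 94.32 kmol.
Outlet amounts (n = n₀ + ν ξ):
  E: 337.7 − 1(94.32) = 243.3
  D: 248.5 − 2(94.32) = 59.9
  F: 0 + 1(94.32) = 94.32
Total out = 397.6 kmol; y_E = 243.3 / 397.6 = 0.6121.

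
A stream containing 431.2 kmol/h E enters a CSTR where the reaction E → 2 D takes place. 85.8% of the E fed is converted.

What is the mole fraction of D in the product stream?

0.924

E reacted = 0.858 × 431.2 = 370 kmol/h; ν_E = −1, so ξ = 370/1 = 370 kmol/h.
Outlet amounts (n = n₀ + ν ξ):
  E: 431.2 − 1(370) = 61.23
  D: 0 + 2(370) = 739.9
Total out = 801.2 kmol/h; y_D = 739.9 / 801.2 = 0.9236.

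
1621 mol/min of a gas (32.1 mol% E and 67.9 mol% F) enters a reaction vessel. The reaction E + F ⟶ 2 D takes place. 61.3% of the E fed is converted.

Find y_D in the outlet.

E reacted = 0.613 × 520.3 = 319 mol/min; ν_E = −1, so ξ = 319/1 = 319 mol/min.
Outlet amounts (n = n₀ + ν ξ):
  E: 520.3 − 1(319) = 201.4
  F: 1101 − 1(319) = 781.7
  D: 0 + 2(319) = 637.9
Total out = 1621 mol/min; y_D = 637.9 / 1621 = 0.3935.

0.394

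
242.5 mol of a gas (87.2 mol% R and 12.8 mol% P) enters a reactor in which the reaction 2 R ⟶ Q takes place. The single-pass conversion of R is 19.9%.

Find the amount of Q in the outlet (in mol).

21 mol

R reacted = 0.199 × 211.5 = 42.08 mol; ν_R = −2, so ξ = 42.08/2 = 21.04 mol.
Outlet amounts (n = n₀ + ν ξ):
  R: 211.5 − 2(21.04) = 169.4
  Q: 0 + 1(21.04) = 21.04
  P: 31.04 (inert)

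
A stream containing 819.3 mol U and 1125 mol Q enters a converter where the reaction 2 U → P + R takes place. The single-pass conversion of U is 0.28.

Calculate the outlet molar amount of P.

U reacted = 0.28 × 819.3 = 229.4 mol; ν_U = −2, so ξ = 229.4/2 = 114.7 mol.
Outlet amounts (n = n₀ + ν ξ):
  U: 819.3 − 2(114.7) = 589.9
  P: 0 + 1(114.7) = 114.7
  R: 0 + 1(114.7) = 114.7
  Q: 1125 (inert)

115 mol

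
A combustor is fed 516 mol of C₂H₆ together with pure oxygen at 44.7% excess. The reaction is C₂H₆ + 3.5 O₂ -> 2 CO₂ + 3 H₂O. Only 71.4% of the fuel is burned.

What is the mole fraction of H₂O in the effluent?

0.334

Stoichiometric O₂ = 3.5 × 516 = 1806 mol; O₂ fed = 1806 × 1.447 = 2613 mol.
Fuel reacted = 0.714 × 516 → ξ = 368.4 mol.
Outlet (n = n₀ + ν ξ):
  C₂H₆: 516 − 1(368.4) = 147.6
  O₂: 2613 − 3.5(368.4) = 1324
  CO₂: 0 + 2(368.4) = 736.8
  H₂O: 0 + 3(368.4) = 1105
Total out = 3313 mol; y_H₂O = 1105 / 3313 = 0.3336.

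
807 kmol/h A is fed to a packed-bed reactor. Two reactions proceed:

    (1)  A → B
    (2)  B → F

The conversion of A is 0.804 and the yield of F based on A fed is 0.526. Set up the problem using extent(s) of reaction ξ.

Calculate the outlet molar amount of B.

Conversion of A: A consumed = 1ξ₁ = 0.804 × 807 → ξ₁ = 648.8 kmol/h.
Yield of F: 1ξ₂ / 807 = 0.526 → ξ₂ = 424.5 kmol/h.
Outlet amounts (n = n₀ + Σ ν·ξ):
  A: 807 − 1(648.8) = 158.2
  B: 0 + 1(648.8) − 1(424.5) = 224.3
  F: 0 + 1(424.5) = 424.5

224 kmol/h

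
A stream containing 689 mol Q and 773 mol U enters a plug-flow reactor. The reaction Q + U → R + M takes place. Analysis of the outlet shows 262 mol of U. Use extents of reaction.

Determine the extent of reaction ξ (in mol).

For U: n = n₀ − 1ξ → 262 = 773 − 1ξ, giving ξ = 511 mol.
Outlet amounts (n = n₀ + ν ξ):
  Q: 689 − 1(511) = 178
  U: 773 − 1(511) = 262
  R: 0 + 1(511) = 511
  M: 0 + 1(511) = 511

ξ = 511 mol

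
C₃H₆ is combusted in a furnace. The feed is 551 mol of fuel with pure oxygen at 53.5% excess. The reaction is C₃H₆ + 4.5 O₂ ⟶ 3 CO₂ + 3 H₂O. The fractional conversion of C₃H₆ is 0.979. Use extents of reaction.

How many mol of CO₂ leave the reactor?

Stoichiometric O₂ = 4.5 × 551 = 2480 mol; O₂ fed = 2480 × 1.535 = 3806 mol.
Fuel reacted = 0.979 × 551 → ξ = 539.4 mol.
Outlet (n = n₀ + ν ξ):
  C₃H₆: 551 − 1(539.4) = 11.57
  O₂: 3806 − 4.5(539.4) = 1379
  CO₂: 0 + 3(539.4) = 1618
  H₂O: 0 + 3(539.4) = 1618

1620 mol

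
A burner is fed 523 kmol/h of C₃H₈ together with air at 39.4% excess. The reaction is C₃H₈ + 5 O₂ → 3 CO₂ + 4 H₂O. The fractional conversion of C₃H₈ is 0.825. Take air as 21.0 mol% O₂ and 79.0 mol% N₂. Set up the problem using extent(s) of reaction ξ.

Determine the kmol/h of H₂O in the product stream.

1730 kmol/h

Stoichiometric O₂ = 5 × 523 = 2615 kmol/h; O₂ fed = 2615 × 1.394 = 3645 kmol/h.
N₂ fed = 3645 × 79/21 = 13710 kmol/h.
Fuel reacted = 0.825 × 523 → ξ = 431.5 kmol/h.
Outlet (n = n₀ + ν ξ):
  C₃H₈: 523 − 1(431.5) = 91.53
  O₂: 3645 − 5(431.5) = 1488
  N₂: 13710 (inert)
  CO₂: 0 + 3(431.5) = 1294
  H₂O: 0 + 4(431.5) = 1726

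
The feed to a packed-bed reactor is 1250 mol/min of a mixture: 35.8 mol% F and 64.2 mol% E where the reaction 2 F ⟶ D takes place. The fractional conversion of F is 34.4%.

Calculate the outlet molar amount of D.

F reacted = 0.344 × 447.5 = 153.9 mol/min; ν_F = −2, so ξ = 153.9/2 = 76.97 mol/min.
Outlet amounts (n = n₀ + ν ξ):
  F: 447.5 − 2(76.97) = 293.6
  D: 0 + 1(76.97) = 76.97
  E: 802.5 (inert)

77 mol/min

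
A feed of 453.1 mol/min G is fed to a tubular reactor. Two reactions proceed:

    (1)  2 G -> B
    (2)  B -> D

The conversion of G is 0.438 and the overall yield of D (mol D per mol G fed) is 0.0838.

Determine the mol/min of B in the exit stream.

Conversion of G: G consumed = 2ξ₁ = 0.438 × 453.1 → ξ₁ = 99.23 mol/min.
Yield of D: 1ξ₂ / 453.1 = 0.0838 → ξ₂ = 37.97 mol/min.
Outlet amounts (n = n₀ + Σ ν·ξ):
  G: 453.1 − 2(99.23) = 254.6
  B: 0 + 1(99.23) − 1(37.97) = 61.26
  D: 0 + 1(37.97) = 37.97

61.3 mol/min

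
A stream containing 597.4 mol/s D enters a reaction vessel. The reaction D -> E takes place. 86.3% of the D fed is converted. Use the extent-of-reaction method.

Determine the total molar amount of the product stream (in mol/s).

D reacted = 0.863 × 597.4 = 515.6 mol/s; ν_D = −1, so ξ = 515.6/1 = 515.6 mol/s.
Outlet amounts (n = n₀ + ν ξ):
  D: 597.4 − 1(515.6) = 81.84
  E: 0 + 1(515.6) = 515.6
Total out = 81.84 + 515.6 = 597.4 mol/s.

597 mol/s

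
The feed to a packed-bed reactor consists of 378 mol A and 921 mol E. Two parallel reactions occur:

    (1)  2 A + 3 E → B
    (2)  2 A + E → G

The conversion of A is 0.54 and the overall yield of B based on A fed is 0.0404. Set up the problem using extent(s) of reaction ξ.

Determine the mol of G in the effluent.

86.8 mol

Yield of B: 1ξ₁ / 378 = 0.0404 → ξ₁ = 15.27 mol.
Conversion of A: 2ξ₁ + 2ξ₂ = 0.54 × 378 = 204.1 → ξ₂ = 86.79 mol.
Outlet amounts (n = n₀ + Σ ν·ξ):
  A: 378 − 2(15.27) − 2(86.79) = 173.9
  E: 921 − 3(15.27) − 1(86.79) = 788.4
  B: 0 + 1(15.27) = 15.27
  G: 0 + 1(86.79) = 86.79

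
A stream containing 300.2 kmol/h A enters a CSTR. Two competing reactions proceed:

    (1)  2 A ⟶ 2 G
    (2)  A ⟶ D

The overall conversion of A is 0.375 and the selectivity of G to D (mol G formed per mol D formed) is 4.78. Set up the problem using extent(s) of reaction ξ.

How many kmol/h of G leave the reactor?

Conversion of A: A consumed = 0.375 × 300.2 = 112.6 kmol/h = 2ξ₁ + 1ξ₂.
Selectivity: 2ξ₁ / (1ξ₂) = 4.78 → ξ₁ = 2.39 ξ₂.
Substitute: (2·2.39 + 1) ξ₂ = 112.6 → ξ₂ = 19.48 kmol/h, ξ₁ = 46.55 kmol/h.
Outlet amounts (n = n₀ + Σ ν·ξ):
  A: 300.2 − 2(46.55) − 1(19.48) = 187.6
  G: 0 + 2(46.55) = 93.1
  D: 0 + 1(19.48) = 19.48

93.1 kmol/h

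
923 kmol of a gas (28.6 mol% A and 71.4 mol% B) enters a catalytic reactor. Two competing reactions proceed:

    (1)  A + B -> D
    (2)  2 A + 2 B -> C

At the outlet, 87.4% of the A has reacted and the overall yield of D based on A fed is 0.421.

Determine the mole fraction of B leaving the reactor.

Yield of D: 1ξ₁ / 264 = 0.421 → ξ₁ = 111.1 kmol.
Conversion of A: 1ξ₁ + 2ξ₂ = 0.874 × 264 = 230.7 → ξ₂ = 59.79 kmol.
Outlet amounts (n = n₀ + Σ ν·ξ):
  A: 264 − 1(111.1) − 2(59.79) = 33.26
  B: 659 − 1(111.1) − 2(59.79) = 428.3
  D: 0 + 1(111.1) = 111.1
  C: 0 + 1(59.79) = 59.79
Total out = 632.5 kmol; y_B = 428.3 / 632.5 = 0.6772.

0.677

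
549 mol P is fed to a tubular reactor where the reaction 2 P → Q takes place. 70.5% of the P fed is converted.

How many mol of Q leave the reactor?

194 mol

P reacted = 0.705 × 549 = 387 mol; ν_P = −2, so ξ = 387/2 = 193.5 mol.
Outlet amounts (n = n₀ + ν ξ):
  P: 549 − 2(193.5) = 162
  Q: 0 + 1(193.5) = 193.5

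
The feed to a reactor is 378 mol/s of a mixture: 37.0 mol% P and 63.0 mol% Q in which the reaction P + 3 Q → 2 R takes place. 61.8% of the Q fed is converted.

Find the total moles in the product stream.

Q reacted = 0.618 × 238.1 = 147.2 mol/s; ν_Q = −3, so ξ = 147.2/3 = 49.06 mol/s.
Outlet amounts (n = n₀ + ν ξ):
  P: 139.9 − 1(49.06) = 90.8
  Q: 238.1 − 3(49.06) = 90.97
  R: 0 + 2(49.06) = 98.11
Total out = 90.8 + 90.97 + 98.11 = 279.9 mol/s.

280 mol/s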